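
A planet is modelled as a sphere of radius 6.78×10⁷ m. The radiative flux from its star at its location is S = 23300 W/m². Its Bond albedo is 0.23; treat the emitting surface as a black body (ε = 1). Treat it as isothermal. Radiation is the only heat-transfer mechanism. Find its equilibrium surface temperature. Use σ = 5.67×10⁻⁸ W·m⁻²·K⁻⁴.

T ≈ 530 K

At equilibrium, absorbed power = emitted power.
Absorbing cross-section = πr² = 1.444×10¹⁶ m²; emitting surface = 4πr² = 5.777×10¹⁶ m² (ratio 4).
(1−a)S·A_cross = εσ·A_surf·T⁴  ⇒  T⁴ = (1−a)S/(4σ).
T⁴ = 0.770·23300/(4·5.67×10⁻⁸) = 7.910×10¹⁰ K⁴.
T = (7.910×10¹⁰)^(1/4).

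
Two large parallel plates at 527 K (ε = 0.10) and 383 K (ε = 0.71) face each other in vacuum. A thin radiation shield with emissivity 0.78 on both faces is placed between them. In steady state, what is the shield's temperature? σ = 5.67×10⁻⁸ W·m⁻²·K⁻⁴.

T_s ≈ 414 K

In steady state the net flux on the hot side equals that on the cold side.
σ(T₁⁴−T_s⁴)/D₁ = σ(T_s⁴−T₂⁴)/D₂, with D₁ = 1/ε₁+1/ε_s−1 = 10.28, D₂ = 1/ε_s+1/ε₂−1 = 1.691.
Solve for T_s⁴: T_s⁴ = (D₂·T₁⁴ + D₁·T₂⁴)/(D₁+D₂) = 2.937×10¹⁰ K⁴.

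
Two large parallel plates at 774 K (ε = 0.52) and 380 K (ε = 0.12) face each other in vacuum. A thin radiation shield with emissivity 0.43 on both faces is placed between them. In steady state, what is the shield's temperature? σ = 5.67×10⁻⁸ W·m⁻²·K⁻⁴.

In steady state the net flux on the hot side equals that on the cold side.
σ(T₁⁴−T_s⁴)/D₁ = σ(T_s⁴−T₂⁴)/D₂, with D₁ = 1/ε₁+1/ε_s−1 = 3.249, D₂ = 1/ε_s+1/ε₂−1 = 9.659.
Solve for T_s⁴: T_s⁴ = (D₂·T₁⁴ + D₁·T₂⁴)/(D₁+D₂) = 2.738×10¹¹ K⁴.

T_s ≈ 723 K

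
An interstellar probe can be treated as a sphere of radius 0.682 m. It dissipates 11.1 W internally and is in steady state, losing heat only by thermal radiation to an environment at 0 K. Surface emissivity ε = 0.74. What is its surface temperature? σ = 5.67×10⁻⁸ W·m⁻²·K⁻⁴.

T ≈ 82.0 K

Steady state: internal power = radiated power, P = εσA T⁴.
Radiating area A = 4πr² = 5.845 m².
T⁴ = P/(εσA) = 11.1/(0.74·5.67×10⁻⁸·5.845) = 4.526×10⁷ K⁴.
T = (4.526×10⁷)^(1/4).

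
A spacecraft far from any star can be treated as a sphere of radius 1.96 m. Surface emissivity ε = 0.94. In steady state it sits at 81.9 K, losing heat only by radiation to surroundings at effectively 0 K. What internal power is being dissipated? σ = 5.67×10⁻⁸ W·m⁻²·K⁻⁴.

P ≈ 116 W

Steady state: P = εσA T⁴.
A = 4πr² = 48.27 m²; T⁴ = (81.9)⁴ = 4.499×10⁷ K⁴.
P = 0.94 × 5.67×10⁻⁸ × 48.27 × 4.499×10⁷.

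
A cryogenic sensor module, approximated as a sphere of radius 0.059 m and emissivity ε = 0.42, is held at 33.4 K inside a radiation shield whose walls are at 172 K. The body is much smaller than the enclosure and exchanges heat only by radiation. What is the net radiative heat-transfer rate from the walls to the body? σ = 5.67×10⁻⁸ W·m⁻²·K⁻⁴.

For a small grey body in a large enclosure: P_net = εσA(T_body⁴ − T_wall⁴).
A = 4πr² = 0.04374 m²; T_body⁴ − T_wall⁴ = 1.244×10⁶ − 8.752×10⁸ = -8.740×10⁸ K⁴.
|P_net| = 0.42·5.67×10⁻⁸·0.04374·8.740×10⁸.

P_net ≈ 0.910 W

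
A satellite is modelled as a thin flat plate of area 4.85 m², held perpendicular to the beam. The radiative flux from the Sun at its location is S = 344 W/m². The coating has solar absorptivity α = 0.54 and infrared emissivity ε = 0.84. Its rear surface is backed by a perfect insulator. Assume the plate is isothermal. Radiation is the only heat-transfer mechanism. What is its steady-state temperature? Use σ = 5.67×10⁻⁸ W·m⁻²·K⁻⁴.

T ≈ 250 K

At equilibrium, absorbed power = emitted power.
Absorbing cross-section = A = 4.850 m²; emitting surface = A = 4.850 m² (ratio 1).
αS·A_cross = εσ·A_surf·T⁴  ⇒  T⁴ = αS/(ε·1σ).
T⁴ = 0.540·344/(0.84·1·5.67×10⁻⁸) = 3.900×10⁹ K⁴.
T = (3.900×10⁹)^(1/4).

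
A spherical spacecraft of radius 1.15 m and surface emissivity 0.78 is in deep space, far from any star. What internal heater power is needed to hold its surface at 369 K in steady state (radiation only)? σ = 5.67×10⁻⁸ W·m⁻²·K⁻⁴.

P = εσ·4πr²·T⁴.
4πr² = 16.62 m²; T⁴ = 1.854×10¹⁰ K⁴.
P = 0.78·5.67×10⁻⁸·16.62·1.854×10¹⁰.

P ≈ 13600 W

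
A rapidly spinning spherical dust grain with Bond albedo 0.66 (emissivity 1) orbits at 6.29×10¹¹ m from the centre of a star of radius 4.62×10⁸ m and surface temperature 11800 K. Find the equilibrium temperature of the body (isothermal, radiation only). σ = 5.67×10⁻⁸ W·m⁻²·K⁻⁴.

T ≈ 173 K

The star's surface emits σT_*⁴; at distance d the flux is S = σT_*⁴(R_*/d)².
S = 5.67×10⁻⁸·(11800)⁴·(4.62×10⁸/6.29×10¹¹)² = 593.1 W/m².
For an isothermal sphere T⁴ = (1−a)S/(4σ) = 8.891×10⁸ K⁴.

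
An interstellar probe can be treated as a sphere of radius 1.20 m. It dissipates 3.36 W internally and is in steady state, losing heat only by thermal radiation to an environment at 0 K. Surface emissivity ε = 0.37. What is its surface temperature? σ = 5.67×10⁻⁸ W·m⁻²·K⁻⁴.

T ≈ 54.5 K

Steady state: internal power = radiated power, P = εσA T⁴.
Radiating area A = 4πr² = 18.10 m².
T⁴ = P/(εσA) = 3.36/(0.37·5.67×10⁻⁸·18.10) = 8.851×10⁶ K⁴.
T = (8.851×10⁶)^(1/4).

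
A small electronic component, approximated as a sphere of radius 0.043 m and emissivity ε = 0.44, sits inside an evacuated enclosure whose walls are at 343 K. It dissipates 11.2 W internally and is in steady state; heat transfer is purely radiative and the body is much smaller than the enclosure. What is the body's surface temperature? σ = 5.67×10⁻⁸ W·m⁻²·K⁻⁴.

For a small grey body in a large enclosure, net radiated power = εσA(T⁴ − T_w⁴).
Steady state: P = εσA(T⁴ − T_w⁴) with A = 4πr² = 0.02324 m².
T⁴ = P/(εσA) + T_w⁴ = 11.2/(0.44·5.67×10⁻⁸·0.02324) + (343)⁴
    = 1.932×10¹⁰ + 1.384×10¹⁰ = 3.316×10¹⁰ K⁴.

T ≈ 427 K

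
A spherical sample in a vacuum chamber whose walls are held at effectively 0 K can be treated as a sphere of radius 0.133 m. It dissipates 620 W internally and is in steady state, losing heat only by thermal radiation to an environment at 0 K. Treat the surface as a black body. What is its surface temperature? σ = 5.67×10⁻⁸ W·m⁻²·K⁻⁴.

Steady state: internal power = radiated power, P = εσA T⁴.
Radiating area A = 4πr² = 0.2223 m².
T⁴ = P/(εσA) = 620/(1.0·5.67×10⁻⁸·0.2223) = 4.919×10¹⁰ K⁴.
T = (4.919×10¹⁰)^(1/4).

T ≈ 471 K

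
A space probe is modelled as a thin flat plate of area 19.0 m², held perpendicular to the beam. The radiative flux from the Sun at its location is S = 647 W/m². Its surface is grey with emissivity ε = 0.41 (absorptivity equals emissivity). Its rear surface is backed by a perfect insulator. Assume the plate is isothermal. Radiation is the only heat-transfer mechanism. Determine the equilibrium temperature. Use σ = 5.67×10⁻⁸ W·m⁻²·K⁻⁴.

At equilibrium, absorbed power = emitted power.
Absorbing cross-section = A = 19.00 m²; emitting surface = A = 19.00 m² (ratio 1).
εS·A_cross = εσ·A_surf·T⁴  ⇒  T⁴ = S/(1σ)   (ε cancels).
T⁴ = 647/(1·5.67×10⁻⁸) = 1.141×10¹⁰ K⁴.
T = (1.141×10¹⁰)^(1/4).

T ≈ 327 K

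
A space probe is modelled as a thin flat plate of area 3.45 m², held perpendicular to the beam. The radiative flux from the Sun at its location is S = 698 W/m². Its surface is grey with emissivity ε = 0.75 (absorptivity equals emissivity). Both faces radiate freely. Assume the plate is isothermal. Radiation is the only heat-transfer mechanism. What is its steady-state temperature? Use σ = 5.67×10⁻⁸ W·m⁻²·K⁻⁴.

T ≈ 280 K

At equilibrium, absorbed power = emitted power.
Absorbing cross-section = A = 3.450 m²; emitting surface = 2A = 6.900 m² (ratio 2).
εS·A_cross = εσ·A_surf·T⁴  ⇒  T⁴ = S/(2σ)   (ε cancels).
T⁴ = 698/(2·5.67×10⁻⁸) = 6.155×10⁹ K⁴.
T = (6.155×10⁹)^(1/4).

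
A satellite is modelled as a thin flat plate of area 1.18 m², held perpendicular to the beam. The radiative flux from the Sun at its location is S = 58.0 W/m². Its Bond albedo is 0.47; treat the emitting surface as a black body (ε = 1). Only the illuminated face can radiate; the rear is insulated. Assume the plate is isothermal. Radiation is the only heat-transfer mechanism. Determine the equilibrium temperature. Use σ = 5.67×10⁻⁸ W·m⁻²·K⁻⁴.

T ≈ 153 K

At equilibrium, absorbed power = emitted power.
Absorbing cross-section = A = 1.180 m²; emitting surface = A = 1.180 m² (ratio 1).
(1−a)S·A_cross = εσ·A_surf·T⁴  ⇒  T⁴ = (1−a)S/(1σ).
T⁴ = 0.530·58.0/(1·5.67×10⁻⁸) = 5.422×10⁸ K⁴.
T = (5.422×10⁸)^(1/4).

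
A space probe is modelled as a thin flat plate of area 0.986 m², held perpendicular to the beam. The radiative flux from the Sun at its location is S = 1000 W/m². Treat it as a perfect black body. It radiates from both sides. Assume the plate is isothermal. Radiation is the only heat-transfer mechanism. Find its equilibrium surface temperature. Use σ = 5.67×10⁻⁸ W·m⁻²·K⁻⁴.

T ≈ 306 K

At equilibrium, absorbed power = emitted power.
Absorbing cross-section = A = 0.9860 m²; emitting surface = 2A = 1.972 m² (ratio 2).
S·A_cross = εσ·A_surf·T⁴  ⇒  T⁴ = S/(2σ).
T⁴ = 1.00·1000/(2·5.67×10⁻⁸) = 8.818×10⁹ K⁴.
T = (8.818×10⁹)^(1/4).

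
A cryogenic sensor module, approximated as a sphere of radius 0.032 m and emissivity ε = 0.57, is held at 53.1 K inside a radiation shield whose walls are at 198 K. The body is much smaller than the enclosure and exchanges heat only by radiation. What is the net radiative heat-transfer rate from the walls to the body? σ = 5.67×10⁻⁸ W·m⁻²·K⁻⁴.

P_net ≈ 0.636 W

For a small grey body in a large enclosure: P_net = εσA(T_body⁴ − T_wall⁴).
A = 4πr² = 0.01287 m²; T_body⁴ − T_wall⁴ = 7.950×10⁶ − 1.537×10⁹ = -1.529×10⁹ K⁴.
|P_net| = 0.57·5.67×10⁻⁸·0.01287·1.529×10⁹.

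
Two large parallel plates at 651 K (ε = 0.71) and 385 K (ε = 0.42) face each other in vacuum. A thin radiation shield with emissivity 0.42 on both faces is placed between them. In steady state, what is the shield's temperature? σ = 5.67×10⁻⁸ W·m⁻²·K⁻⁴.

T_s ≈ 579 K

In steady state the net flux on the hot side equals that on the cold side.
σ(T₁⁴−T_s⁴)/D₁ = σ(T_s⁴−T₂⁴)/D₂, with D₁ = 1/ε₁+1/ε_s−1 = 2.789, D₂ = 1/ε_s+1/ε₂−1 = 3.762.
Solve for T_s⁴: T_s⁴ = (D₂·T₁⁴ + D₁·T₂⁴)/(D₁+D₂) = 1.125×10¹¹ K⁴.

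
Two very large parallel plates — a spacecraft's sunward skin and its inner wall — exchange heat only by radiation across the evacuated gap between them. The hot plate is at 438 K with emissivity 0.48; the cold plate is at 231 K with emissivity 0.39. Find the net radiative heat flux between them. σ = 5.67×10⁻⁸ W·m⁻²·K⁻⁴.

q ≈ 528 W/m²

For two infinite grey parallel plates, q = σ(T₁⁴ − T₂⁴)/(1/ε₁ + 1/ε₂ − 1).
T₁⁴ − T₂⁴ = 3.680×10¹⁰ − 2.847×10⁹ = 3.396×10¹⁰ K⁴.
1/ε₁ + 1/ε₂ − 1 = 2.083 + 2.564 − 1 = 3.647.
q = 5.67×10⁻⁸ × 3.396×10¹⁰ / 3.647.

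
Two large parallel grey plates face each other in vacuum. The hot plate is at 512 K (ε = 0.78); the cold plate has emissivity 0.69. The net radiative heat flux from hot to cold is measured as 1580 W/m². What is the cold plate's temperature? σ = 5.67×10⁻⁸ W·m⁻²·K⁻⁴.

T₂ ≈ 378 K

q = σ(T₁⁴ − T₂⁴)/(1/ε₁ + 1/ε₂ − 1); denominator = 1.731.
T₂⁴ = T₁⁴ − q·(1/ε₁+1/ε₂−1)/σ = 6.872×10¹⁰ − 1580·1.731/5.67×10⁻⁸
    = 2.047×10¹⁰ K⁴.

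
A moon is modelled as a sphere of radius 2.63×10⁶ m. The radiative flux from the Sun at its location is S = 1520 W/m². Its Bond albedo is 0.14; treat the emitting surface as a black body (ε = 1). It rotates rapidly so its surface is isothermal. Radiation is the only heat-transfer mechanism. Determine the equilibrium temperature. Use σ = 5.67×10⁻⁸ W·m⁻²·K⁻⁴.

T ≈ 276 K

At equilibrium, absorbed power = emitted power.
Absorbing cross-section = πr² = 2.173×10¹³ m²; emitting surface = 4πr² = 8.692×10¹³ m² (ratio 4).
(1−a)S·A_cross = εσ·A_surf·T⁴  ⇒  T⁴ = (1−a)S/(4σ).
T⁴ = 0.860·1520/(4·5.67×10⁻⁸) = 5.764×10⁹ K⁴.
T = (5.764×10⁹)^(1/4).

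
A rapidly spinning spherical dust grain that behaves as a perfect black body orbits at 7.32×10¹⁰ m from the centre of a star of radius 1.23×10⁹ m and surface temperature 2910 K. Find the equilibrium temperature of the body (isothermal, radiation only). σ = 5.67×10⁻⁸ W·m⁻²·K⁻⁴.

The star's surface emits σT_*⁴; at distance d the flux is S = σT_*⁴(R_*/d)².
S = 5.67×10⁻⁸·(2910)⁴·(1.23×10⁹/7.32×10¹⁰)² = 1148 W/m².
For an isothermal sphere T⁴ = (1−a)S/(4σ) = 5.062×10⁹ K⁴.

T ≈ 267 K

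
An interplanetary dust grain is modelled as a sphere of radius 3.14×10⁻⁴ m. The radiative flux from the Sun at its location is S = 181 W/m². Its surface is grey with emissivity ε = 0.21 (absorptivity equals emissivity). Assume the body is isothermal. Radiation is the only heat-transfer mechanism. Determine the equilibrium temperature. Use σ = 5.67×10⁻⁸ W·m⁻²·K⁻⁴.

T ≈ 168 K

At equilibrium, absorbed power = emitted power.
Absorbing cross-section = πr² = 3.097×10⁻⁷ m²; emitting surface = 4πr² = 1.239×10⁻⁶ m² (ratio 4).
εS·A_cross = εσ·A_surf·T⁴  ⇒  T⁴ = S/(4σ)   (ε cancels).
T⁴ = 181/(4·5.67×10⁻⁸) = 7.981×10⁸ K⁴.
T = (7.981×10⁸)^(1/4).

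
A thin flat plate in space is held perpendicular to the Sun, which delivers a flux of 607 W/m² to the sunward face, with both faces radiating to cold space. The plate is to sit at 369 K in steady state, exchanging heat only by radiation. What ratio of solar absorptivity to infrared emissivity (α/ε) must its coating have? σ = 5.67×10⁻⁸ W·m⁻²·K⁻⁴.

α/ε ≈ 3.46

Balance: αS·A = εσ·2A·T⁴ ⇒ α/ε = 2σT⁴/S.
α/ε = 2·5.67×10⁻⁸·(369)⁴/607 = 2·5.67×10⁻⁸·1.854×10¹⁰/607.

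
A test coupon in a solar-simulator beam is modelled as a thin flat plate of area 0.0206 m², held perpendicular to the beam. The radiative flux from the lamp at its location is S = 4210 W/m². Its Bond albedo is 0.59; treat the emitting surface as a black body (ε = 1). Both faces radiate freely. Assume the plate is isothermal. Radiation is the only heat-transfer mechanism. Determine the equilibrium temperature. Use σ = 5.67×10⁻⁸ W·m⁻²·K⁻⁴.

At equilibrium, absorbed power = emitted power.
Absorbing cross-section = A = 0.02060 m²; emitting surface = 2A = 0.04120 m² (ratio 2).
(1−a)S·A_cross = εσ·A_surf·T⁴  ⇒  T⁴ = (1−a)S/(2σ).
T⁴ = 0.410·4210/(2·5.67×10⁻⁸) = 1.522×10¹⁰ K⁴.
T = (1.522×10¹⁰)^(1/4).

T ≈ 351 K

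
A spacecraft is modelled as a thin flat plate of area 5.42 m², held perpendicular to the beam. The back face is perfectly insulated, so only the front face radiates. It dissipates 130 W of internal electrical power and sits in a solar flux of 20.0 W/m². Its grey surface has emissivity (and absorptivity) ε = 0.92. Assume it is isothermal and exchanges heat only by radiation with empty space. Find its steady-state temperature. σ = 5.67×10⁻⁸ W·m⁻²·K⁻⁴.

T ≈ 169 K

At steady state, absorbed solar power + internal power = radiated power.
Absorbed: α·S·A_cross = 0.92·20.0·5.420 = 99.73 W (cross-section A).
Total input = 99.73 + 130 = 229.7 W.
Radiated: εσ·A_surf·T⁴ with A_surf = A = 5.420 m².
T⁴ = 229.7/(0.92·5.67×10⁻⁸·5.420) = 8.125×10⁸ K⁴.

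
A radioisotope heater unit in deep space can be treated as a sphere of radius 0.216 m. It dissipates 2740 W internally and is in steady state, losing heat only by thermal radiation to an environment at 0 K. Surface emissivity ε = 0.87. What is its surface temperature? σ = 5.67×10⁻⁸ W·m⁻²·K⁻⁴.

T ≈ 555 K

Steady state: internal power = radiated power, P = εσA T⁴.
Radiating area A = 4πr² = 0.5863 m².
T⁴ = P/(εσA) = 2740/(0.87·5.67×10⁻⁸·0.5863) = 9.474×10¹⁰ K⁴.
T = (9.474×10¹⁰)^(1/4).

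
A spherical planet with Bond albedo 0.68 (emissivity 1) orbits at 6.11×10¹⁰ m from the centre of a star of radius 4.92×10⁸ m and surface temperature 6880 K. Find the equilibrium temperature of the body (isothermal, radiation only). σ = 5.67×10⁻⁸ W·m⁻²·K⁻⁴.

The star's surface emits σT_*⁴; at distance d the flux is S = σT_*⁴(R_*/d)².
S = 5.67×10⁻⁸·(6880)⁴·(4.92×10⁸/6.11×10¹⁰)² = 8237 W/m².
For an isothermal sphere T⁴ = (1−a)S/(4σ) = 1.162×10¹⁰ K⁴.

T ≈ 328 K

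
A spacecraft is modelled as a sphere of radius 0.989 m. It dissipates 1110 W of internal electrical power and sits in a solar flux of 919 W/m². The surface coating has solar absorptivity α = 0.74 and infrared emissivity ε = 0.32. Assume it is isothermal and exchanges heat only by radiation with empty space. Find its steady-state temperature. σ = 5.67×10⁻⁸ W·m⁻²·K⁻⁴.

At steady state, absorbed solar power + internal power = radiated power.
Absorbed: α·S·A_cross = 0.74·919·3.073 = 2090 W (cross-section πr²).
Total input = 2090 + 1110 = 3200 W.
Radiated: εσ·A_surf·T⁴ with A_surf = 4πr² = 12.29 m².
T⁴ = 3200/(0.32·5.67×10⁻⁸·12.29) = 1.435×10¹⁰ K⁴.

T ≈ 346 K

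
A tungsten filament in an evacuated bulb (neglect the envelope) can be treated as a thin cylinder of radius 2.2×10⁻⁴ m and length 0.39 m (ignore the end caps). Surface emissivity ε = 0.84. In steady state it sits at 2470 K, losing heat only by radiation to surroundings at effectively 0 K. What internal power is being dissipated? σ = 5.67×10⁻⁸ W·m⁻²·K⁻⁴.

Steady state: P = εσA T⁴.
A = 2πrL = 5.391×10⁻⁴ m²; T⁴ = (2470)⁴ = 3.722×10¹³ K⁴.
P = 0.84 × 5.67×10⁻⁸ × 5.391×10⁻⁴ × 3.722×10¹³.

P ≈ 956 W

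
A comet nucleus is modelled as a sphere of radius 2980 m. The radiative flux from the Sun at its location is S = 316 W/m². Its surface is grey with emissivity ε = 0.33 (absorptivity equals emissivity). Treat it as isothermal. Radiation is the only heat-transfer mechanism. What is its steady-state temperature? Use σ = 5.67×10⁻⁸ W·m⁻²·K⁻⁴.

At equilibrium, absorbed power = emitted power.
Absorbing cross-section = πr² = 2.790×10⁷ m²; emitting surface = 4πr² = 1.116×10⁸ m² (ratio 4).
εS·A_cross = εσ·A_surf·T⁴  ⇒  T⁴ = S/(4σ)   (ε cancels).
T⁴ = 316/(4·5.67×10⁻⁸) = 1.393×10⁹ K⁴.
T = (1.393×10⁹)^(1/4).

T ≈ 193 K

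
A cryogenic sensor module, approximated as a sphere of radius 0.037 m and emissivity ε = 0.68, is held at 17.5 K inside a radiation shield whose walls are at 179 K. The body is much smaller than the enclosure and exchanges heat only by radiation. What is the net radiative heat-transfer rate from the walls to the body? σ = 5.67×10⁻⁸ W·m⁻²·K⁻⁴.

P_net ≈ 0.681 W

For a small grey body in a large enclosure: P_net = εσA(T_body⁴ − T_wall⁴).
A = 4πr² = 0.01720 m²; T_body⁴ − T_wall⁴ = 93790 − 1.027×10⁹ = -1.027×10⁹ K⁴.
|P_net| = 0.68·5.67×10⁻⁸·0.01720·1.027×10⁹.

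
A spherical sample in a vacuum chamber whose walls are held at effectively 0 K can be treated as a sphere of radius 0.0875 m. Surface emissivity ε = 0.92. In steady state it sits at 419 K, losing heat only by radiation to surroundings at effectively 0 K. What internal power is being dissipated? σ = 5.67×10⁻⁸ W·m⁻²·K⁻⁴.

P ≈ 155 W

Steady state: P = εσA T⁴.
A = 4πr² = 0.09621 m²; T⁴ = (419)⁴ = 3.082×10¹⁰ K⁴.
P = 0.92 × 5.67×10⁻⁸ × 0.09621 × 3.082×10¹⁰.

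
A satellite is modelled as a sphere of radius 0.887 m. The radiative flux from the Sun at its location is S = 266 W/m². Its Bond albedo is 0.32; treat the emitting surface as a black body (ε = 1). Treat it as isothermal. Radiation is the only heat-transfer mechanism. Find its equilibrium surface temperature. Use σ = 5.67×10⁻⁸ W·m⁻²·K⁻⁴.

At equilibrium, absorbed power = emitted power.
Absorbing cross-section = πr² = 2.472 m²; emitting surface = 4πr² = 9.887 m² (ratio 4).
(1−a)S·A_cross = εσ·A_surf·T⁴  ⇒  T⁴ = (1−a)S/(4σ).
T⁴ = 0.680·266/(4·5.67×10⁻⁸) = 7.975×10⁸ K⁴.
T = (7.975×10⁸)^(1/4).

T ≈ 168 K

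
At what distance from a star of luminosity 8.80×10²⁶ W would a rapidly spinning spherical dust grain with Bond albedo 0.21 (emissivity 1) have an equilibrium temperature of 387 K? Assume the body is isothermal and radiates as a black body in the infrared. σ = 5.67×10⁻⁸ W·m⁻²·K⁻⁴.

For an isothermal black-emitting sphere, (1−a)S·πr² = σ·4πr²·T⁴ ⇒ S = 4σT⁴/(1−a).
S = 4·5.67×10⁻⁸·(387)⁴/0.790 = 6440 W/m².
Flux falls as S = L/(4πd²), so d = √(L/(4πS)) = √(8.80×10²⁶/(4π·6440)).

d ≈ 1.04×10¹¹ m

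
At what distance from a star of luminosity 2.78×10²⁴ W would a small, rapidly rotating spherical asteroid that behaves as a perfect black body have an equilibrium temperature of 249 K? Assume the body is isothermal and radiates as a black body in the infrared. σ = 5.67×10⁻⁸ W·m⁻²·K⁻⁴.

For an isothermal black-emitting sphere, (1−a)S·πr² = σ·4πr²·T⁴ ⇒ S = 4σT⁴/(1−a).
S = 4·5.67×10⁻⁸·(249)⁴/1.00 = 871.8 W/m².
Flux falls as S = L/(4πd²), so d = √(L/(4πS)) = √(2.78×10²⁴/(4π·871.8)).

d ≈ 1.59×10¹⁰ m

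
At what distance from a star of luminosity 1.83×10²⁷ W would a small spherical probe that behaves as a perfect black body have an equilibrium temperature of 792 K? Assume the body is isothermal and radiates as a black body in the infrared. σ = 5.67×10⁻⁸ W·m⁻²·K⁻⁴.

For an isothermal black-emitting sphere, (1−a)S·πr² = σ·4πr²·T⁴ ⇒ S = 4σT⁴/(1−a).
S = 4·5.67×10⁻⁸·(792)⁴/1.00 = 89240 W/m².
Flux falls as S = L/(4πd²), so d = √(L/(4πS)) = √(1.83×10²⁷/(4π·89240)).

d ≈ 4.04×10¹⁰ m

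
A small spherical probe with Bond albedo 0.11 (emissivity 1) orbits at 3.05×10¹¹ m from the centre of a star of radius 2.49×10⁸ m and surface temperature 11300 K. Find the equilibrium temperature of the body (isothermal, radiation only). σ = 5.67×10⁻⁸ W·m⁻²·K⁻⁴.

T ≈ 222 K

The star's surface emits σT_*⁴; at distance d the flux is S = σT_*⁴(R_*/d)².
S = 5.67×10⁻⁸·(11300)⁴·(2.49×10⁸/3.05×10¹¹)² = 616.2 W/m².
For an isothermal sphere T⁴ = (1−a)S/(4σ) = 2.418×10⁹ K⁴.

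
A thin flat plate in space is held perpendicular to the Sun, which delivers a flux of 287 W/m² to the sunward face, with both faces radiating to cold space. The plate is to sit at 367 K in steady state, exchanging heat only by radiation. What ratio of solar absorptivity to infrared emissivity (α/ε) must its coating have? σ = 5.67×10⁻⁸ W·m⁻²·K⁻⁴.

Balance: αS·A = εσ·2A·T⁴ ⇒ α/ε = 2σT⁴/S.
α/ε = 2·5.67×10⁻⁸·(367)⁴/287 = 2·5.67×10⁻⁸·1.814×10¹⁰/287.

α/ε ≈ 7.17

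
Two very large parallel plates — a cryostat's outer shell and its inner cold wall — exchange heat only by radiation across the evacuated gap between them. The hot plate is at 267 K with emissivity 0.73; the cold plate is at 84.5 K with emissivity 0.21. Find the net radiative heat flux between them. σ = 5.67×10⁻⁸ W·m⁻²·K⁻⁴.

q ≈ 55.6 W/m²

For two infinite grey parallel plates, q = σ(T₁⁴ − T₂⁴)/(1/ε₁ + 1/ε₂ − 1).
T₁⁴ − T₂⁴ = 5.082×10⁹ − 5.098×10⁷ = 5.031×10⁹ K⁴.
1/ε₁ + 1/ε₂ − 1 = 1.370 + 4.762 − 1 = 5.132.
q = 5.67×10⁻⁸ × 5.031×10⁹ / 5.132.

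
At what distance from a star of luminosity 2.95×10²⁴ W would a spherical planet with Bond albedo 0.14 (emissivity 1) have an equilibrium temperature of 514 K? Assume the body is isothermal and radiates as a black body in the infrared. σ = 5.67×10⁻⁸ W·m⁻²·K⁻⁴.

For an isothermal black-emitting sphere, (1−a)S·πr² = σ·4πr²·T⁴ ⇒ S = 4σT⁴/(1−a).
S = 4·5.67×10⁻⁸·(514)⁴/0.860 = 18410 W/m².
Flux falls as S = L/(4πd²), so d = √(L/(4πS)) = √(2.95×10²⁴/(4π·18410)).

d ≈ 3.57×10⁹ m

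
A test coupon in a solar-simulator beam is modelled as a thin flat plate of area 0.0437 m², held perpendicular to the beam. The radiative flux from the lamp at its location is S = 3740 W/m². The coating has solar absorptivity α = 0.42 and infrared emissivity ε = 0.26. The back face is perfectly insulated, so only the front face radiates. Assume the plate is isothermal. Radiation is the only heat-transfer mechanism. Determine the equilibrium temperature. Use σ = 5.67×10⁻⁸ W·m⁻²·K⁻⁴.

T ≈ 571 K

At equilibrium, absorbed power = emitted power.
Absorbing cross-section = A = 0.04370 m²; emitting surface = A = 0.04370 m² (ratio 1).
αS·A_cross = εσ·A_surf·T⁴  ⇒  T⁴ = αS/(ε·1σ).
T⁴ = 0.420·3740/(0.26·1·5.67×10⁻⁸) = 1.066×10¹¹ K⁴.
T = (1.066×10¹¹)^(1/4).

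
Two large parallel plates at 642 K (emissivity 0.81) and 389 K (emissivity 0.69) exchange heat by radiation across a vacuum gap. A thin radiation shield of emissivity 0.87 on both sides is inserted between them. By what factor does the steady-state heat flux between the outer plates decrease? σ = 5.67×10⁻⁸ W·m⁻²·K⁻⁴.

factor ≈ 1.77

Without shield: q₀ = σΔ(T⁴)/(1/ε₁+1/ε₂−1) with denominator 1.684.
With shield the two gaps are in series; the resistances add: (1/ε₁+1/ε_s−1)+(1/ε_s+1/ε₂−1) = 1.384+1.599 = 2.983.
Heat-flux ratio q₀/q = 2.983/1.684.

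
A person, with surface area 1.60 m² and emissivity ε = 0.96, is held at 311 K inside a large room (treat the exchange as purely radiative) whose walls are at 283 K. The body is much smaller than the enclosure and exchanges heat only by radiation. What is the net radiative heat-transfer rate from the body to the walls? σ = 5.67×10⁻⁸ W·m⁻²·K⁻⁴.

P_net ≈ 256 W

For a small grey body in a large enclosure: P_net = εσA(T_body⁴ − T_wall⁴).
A = 1.60 m²; T_body⁴ − T_wall⁴ = 9.355×10⁹ − 6.414×10⁹ = 2.941×10⁹ K⁴.
|P_net| = 0.96·5.67×10⁻⁸·1.600·2.941×10⁹.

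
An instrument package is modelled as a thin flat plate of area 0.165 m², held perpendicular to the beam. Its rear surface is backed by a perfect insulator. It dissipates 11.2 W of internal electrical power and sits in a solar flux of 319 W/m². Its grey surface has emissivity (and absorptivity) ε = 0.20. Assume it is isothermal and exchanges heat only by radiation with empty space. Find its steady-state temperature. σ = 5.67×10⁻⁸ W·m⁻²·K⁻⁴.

At steady state, absorbed solar power + internal power = radiated power.
Absorbed: α·S·A_cross = 0.20·319·0.1650 = 10.53 W (cross-section A).
Total input = 10.53 + 11.2 = 21.73 W.
Radiated: εσ·A_surf·T⁴ with A_surf = A = 0.1650 m².
T⁴ = 21.73/(0.20·5.67×10⁻⁸·0.1650) = 1.161×10¹⁰ K⁴.

T ≈ 328 K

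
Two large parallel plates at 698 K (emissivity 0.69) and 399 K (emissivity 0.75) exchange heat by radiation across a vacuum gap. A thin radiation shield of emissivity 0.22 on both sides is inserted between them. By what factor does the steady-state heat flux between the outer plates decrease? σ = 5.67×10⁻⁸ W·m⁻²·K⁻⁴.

factor ≈ 5.54

Without shield: q₀ = σΔ(T⁴)/(1/ε₁+1/ε₂−1) with denominator 1.783.
With shield the two gaps are in series; the resistances add: (1/ε₁+1/ε_s−1)+(1/ε_s+1/ε₂−1) = 4.995+4.879 = 9.874.
Heat-flux ratio q₀/q = 9.874/1.783.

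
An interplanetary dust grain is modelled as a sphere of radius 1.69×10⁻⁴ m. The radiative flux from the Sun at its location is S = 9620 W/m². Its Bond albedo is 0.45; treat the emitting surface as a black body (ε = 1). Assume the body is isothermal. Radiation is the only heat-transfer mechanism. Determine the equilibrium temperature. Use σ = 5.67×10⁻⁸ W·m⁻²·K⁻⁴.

T ≈ 391 K

At equilibrium, absorbed power = emitted power.
Absorbing cross-section = πr² = 8.973×10⁻⁸ m²; emitting surface = 4πr² = 3.589×10⁻⁷ m² (ratio 4).
(1−a)S·A_cross = εσ·A_surf·T⁴  ⇒  T⁴ = (1−a)S/(4σ).
T⁴ = 0.550·9620/(4·5.67×10⁻⁸) = 2.333×10¹⁰ K⁴.
T = (2.333×10¹⁰)^(1/4).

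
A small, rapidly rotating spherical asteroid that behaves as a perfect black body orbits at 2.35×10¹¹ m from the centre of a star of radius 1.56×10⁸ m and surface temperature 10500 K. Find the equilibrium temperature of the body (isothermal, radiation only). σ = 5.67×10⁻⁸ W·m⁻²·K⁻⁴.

T ≈ 191 K

The star's surface emits σT_*⁴; at distance d the flux is S = σT_*⁴(R_*/d)².
S = 5.67×10⁻⁸·(10500)⁴·(1.56×10⁸/2.35×10¹¹)² = 303.7 W/m².
For an isothermal sphere T⁴ = (1−a)S/(4σ) = 1.339×10⁹ K⁴.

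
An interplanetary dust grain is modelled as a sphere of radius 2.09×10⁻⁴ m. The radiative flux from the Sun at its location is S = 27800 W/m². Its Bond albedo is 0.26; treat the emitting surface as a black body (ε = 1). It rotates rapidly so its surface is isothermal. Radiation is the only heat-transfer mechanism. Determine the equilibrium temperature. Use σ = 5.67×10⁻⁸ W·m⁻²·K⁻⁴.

T ≈ 549 K

At equilibrium, absorbed power = emitted power.
Absorbing cross-section = πr² = 1.372×10⁻⁷ m²; emitting surface = 4πr² = 5.489×10⁻⁷ m² (ratio 4).
(1−a)S·A_cross = εσ·A_surf·T⁴  ⇒  T⁴ = (1−a)S/(4σ).
T⁴ = 0.740·27800/(4·5.67×10⁻⁸) = 9.071×10¹⁰ K⁴.
T = (9.071×10¹⁰)^(1/4).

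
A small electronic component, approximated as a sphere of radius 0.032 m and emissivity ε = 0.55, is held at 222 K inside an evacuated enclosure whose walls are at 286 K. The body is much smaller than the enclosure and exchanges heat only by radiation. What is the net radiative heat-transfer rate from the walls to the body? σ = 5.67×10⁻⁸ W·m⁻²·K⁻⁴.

P_net ≈ 1.71 W

For a small grey body in a large enclosure: P_net = εσA(T_body⁴ − T_wall⁴).
A = 4πr² = 0.01287 m²; T_body⁴ − T_wall⁴ = 2.429×10⁹ − 6.691×10⁹ = -4.262×10⁹ K⁴.
|P_net| = 0.55·5.67×10⁻⁸·0.01287·4.262×10⁹.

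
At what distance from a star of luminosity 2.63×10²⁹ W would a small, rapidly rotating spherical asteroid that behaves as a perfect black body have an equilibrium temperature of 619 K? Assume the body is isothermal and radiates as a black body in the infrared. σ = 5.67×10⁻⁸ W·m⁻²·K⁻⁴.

For an isothermal black-emitting sphere, (1−a)S·πr² = σ·4πr²·T⁴ ⇒ S = 4σT⁴/(1−a).
S = 4·5.67×10⁻⁸·(619)⁴/1.00 = 33300 W/m².
Flux falls as S = L/(4πd²), so d = √(L/(4πS)) = √(2.63×10²⁹/(4π·33300)).

d ≈ 7.93×10¹¹ m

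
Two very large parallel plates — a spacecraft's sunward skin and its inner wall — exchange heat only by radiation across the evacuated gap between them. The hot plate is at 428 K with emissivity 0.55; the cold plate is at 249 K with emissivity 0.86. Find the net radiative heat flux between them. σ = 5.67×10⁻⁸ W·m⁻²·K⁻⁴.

For two infinite grey parallel plates, q = σ(T₁⁴ − T₂⁴)/(1/ε₁ + 1/ε₂ − 1).
T₁⁴ − T₂⁴ = 3.356×10¹⁰ − 3.844×10⁹ = 2.971×10¹⁰ K⁴.
1/ε₁ + 1/ε₂ − 1 = 1.818 + 1.163 − 1 = 1.981.
q = 5.67×10⁻⁸ × 2.971×10¹⁰ / 1.981.

q ≈ 850 W/m²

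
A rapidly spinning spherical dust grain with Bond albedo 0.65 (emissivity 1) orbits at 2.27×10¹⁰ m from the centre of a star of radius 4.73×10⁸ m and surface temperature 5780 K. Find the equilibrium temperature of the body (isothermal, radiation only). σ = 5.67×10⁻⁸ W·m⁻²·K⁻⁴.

T ≈ 454 K

The star's surface emits σT_*⁴; at distance d the flux is S = σT_*⁴(R_*/d)².
S = 5.67×10⁻⁸·(5780)⁴·(4.73×10⁸/2.27×10¹⁰)² = 27480 W/m².
For an isothermal sphere T⁴ = (1−a)S/(4σ) = 4.240×10¹⁰ K⁴.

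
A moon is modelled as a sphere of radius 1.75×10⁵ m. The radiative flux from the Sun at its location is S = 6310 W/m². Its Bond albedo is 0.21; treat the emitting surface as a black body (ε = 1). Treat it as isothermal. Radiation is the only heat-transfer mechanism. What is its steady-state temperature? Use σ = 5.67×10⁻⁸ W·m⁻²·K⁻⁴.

T ≈ 385 K

At equilibrium, absorbed power = emitted power.
Absorbing cross-section = πr² = 9.621×10¹⁰ m²; emitting surface = 4πr² = 3.848×10¹¹ m² (ratio 4).
(1−a)S·A_cross = εσ·A_surf·T⁴  ⇒  T⁴ = (1−a)S/(4σ).
T⁴ = 0.790·6310/(4·5.67×10⁻⁸) = 2.198×10¹⁰ K⁴.
T = (2.198×10¹⁰)^(1/4).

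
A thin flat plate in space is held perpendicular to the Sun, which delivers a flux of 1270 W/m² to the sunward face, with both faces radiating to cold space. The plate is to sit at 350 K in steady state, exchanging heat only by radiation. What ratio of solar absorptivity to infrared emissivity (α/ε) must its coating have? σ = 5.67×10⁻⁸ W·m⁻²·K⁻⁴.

Balance: αS·A = εσ·2A·T⁴ ⇒ α/ε = 2σT⁴/S.
α/ε = 2·5.67×10⁻⁸·(350)⁴/1270 = 2·5.67×10⁻⁸·1.501×10¹⁰/1270.

α/ε ≈ 1.34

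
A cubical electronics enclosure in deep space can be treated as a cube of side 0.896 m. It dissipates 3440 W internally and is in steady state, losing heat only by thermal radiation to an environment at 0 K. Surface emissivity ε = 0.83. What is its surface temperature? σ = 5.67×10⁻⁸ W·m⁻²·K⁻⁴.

T ≈ 351 K

Steady state: internal power = radiated power, P = εσA T⁴.
Radiating area A = 6L² = 4.817 m².
T⁴ = P/(εσA) = 3440/(0.83·5.67×10⁻⁸·4.817) = 1.518×10¹⁰ K⁴.
T = (1.518×10¹⁰)^(1/4).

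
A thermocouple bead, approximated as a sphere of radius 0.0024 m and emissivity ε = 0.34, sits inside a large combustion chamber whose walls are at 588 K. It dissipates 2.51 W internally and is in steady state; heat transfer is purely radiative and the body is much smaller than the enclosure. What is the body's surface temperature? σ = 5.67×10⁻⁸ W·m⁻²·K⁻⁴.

For a small grey body in a large enclosure, net radiated power = εσA(T⁴ − T_w⁴).
Steady state: P = εσA(T⁴ − T_w⁴) with A = 4πr² = 7.238×10⁻⁵ m².
T⁴ = P/(εσA) + T_w⁴ = 2.51/(0.34·5.67×10⁻⁸·7.238×10⁻⁵) + (588)⁴
    = 1.799×10¹² + 1.195×10¹¹ = 1.918×10¹² K⁴.

T ≈ 1180 K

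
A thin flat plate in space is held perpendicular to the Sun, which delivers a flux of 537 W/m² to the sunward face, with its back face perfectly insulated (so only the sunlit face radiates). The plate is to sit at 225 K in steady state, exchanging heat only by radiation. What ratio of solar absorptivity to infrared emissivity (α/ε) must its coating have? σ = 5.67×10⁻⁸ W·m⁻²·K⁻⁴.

α/ε ≈ 0.271

Balance: αS·A = εσ·1A·T⁴ ⇒ α/ε = σT⁴/S.
α/ε = 5.67×10⁻⁸·(225)⁴/537 = 5.67×10⁻⁸·2.563×10⁹/537.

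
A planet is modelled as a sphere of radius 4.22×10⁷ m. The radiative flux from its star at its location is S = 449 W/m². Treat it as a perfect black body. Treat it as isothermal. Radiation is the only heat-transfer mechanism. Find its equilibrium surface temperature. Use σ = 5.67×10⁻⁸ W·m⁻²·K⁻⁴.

At equilibrium, absorbed power = emitted power.
Absorbing cross-section = πr² = 5.595×10¹⁵ m²; emitting surface = 4πr² = 2.238×10¹⁶ m² (ratio 4).
S·A_cross = εσ·A_surf·T⁴  ⇒  T⁴ = S/(4σ).
T⁴ = 1.00·449/(4·5.67×10⁻⁸) = 1.980×10⁹ K⁴.
T = (1.980×10⁹)^(1/4).

T ≈ 211 K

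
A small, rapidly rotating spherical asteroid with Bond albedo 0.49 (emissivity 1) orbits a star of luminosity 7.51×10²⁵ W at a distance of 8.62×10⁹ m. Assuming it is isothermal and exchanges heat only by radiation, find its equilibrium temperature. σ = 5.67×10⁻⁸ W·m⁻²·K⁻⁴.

First find the stellar flux at distance d: S = L/(4πd²) = 7.51×10²⁵/(4π·(8.62×10⁹)²) = 80430 W/m².
For an isothermal sphere, absorbed (1−a)S·πr² = emitted σ·4πr²·T⁴, so T⁴ = (1−a)S/(4σ).
T⁴ = 0.510·80430/(4·5.67×10⁻⁸) = 1.809×10¹¹ K⁴.

T ≈ 652 K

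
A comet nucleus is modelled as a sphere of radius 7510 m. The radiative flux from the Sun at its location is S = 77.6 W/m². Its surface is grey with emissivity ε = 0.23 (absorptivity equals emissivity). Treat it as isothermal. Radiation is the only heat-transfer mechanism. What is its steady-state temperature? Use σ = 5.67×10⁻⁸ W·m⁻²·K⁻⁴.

At equilibrium, absorbed power = emitted power.
Absorbing cross-section = πr² = 1.772×10⁸ m²; emitting surface = 4πr² = 7.087×10⁸ m² (ratio 4).
εS·A_cross = εσ·A_surf·T⁴  ⇒  T⁴ = S/(4σ)   (ε cancels).
T⁴ = 77.6/(4·5.67×10⁻⁸) = 3.422×10⁸ K⁴.
T = (3.422×10⁸)^(1/4).

T ≈ 136 K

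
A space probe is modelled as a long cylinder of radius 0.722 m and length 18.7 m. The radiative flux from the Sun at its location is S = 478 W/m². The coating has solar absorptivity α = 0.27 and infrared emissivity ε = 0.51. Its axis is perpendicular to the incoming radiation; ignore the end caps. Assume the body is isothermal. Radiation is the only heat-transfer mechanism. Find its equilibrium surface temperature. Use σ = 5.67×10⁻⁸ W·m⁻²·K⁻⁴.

At equilibrium, absorbed power = emitted power.
Absorbing cross-section = 2rL = 27.00 m²; emitting surface = 2πrL = 84.83 m² (ratio π).
αS·A_cross = εσ·A_surf·T⁴  ⇒  T⁴ = αS/(ε·πσ).
T⁴ = 0.270·478/(0.51·π·5.67×10⁻⁸) = 1.421×10⁹ K⁴.
T = (1.421×10⁹)^(1/4).

T ≈ 194 K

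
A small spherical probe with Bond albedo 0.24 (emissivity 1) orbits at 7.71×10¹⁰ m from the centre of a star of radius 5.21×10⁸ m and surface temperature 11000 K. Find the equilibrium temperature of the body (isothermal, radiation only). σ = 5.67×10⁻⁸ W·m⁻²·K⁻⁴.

The star's surface emits σT_*⁴; at distance d the flux is S = σT_*⁴(R_*/d)².
S = 5.67×10⁻⁸·(11000)⁴·(5.21×10⁸/7.71×10¹⁰)² = 37910 W/m².
For an isothermal sphere T⁴ = (1−a)S/(4σ) = 1.270×10¹¹ K⁴.

T ≈ 597 K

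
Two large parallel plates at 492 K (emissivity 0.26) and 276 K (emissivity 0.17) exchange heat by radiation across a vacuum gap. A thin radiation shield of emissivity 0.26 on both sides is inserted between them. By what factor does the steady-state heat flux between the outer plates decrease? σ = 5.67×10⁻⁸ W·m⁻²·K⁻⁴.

Without shield: q₀ = σΔ(T⁴)/(1/ε₁+1/ε₂−1) with denominator 8.729.
With shield the two gaps are in series; the resistances add: (1/ε₁+1/ε_s−1)+(1/ε_s+1/ε₂−1) = 6.692+8.729 = 15.42.
Heat-flux ratio q₀/q = 15.42/8.729.

factor ≈ 1.77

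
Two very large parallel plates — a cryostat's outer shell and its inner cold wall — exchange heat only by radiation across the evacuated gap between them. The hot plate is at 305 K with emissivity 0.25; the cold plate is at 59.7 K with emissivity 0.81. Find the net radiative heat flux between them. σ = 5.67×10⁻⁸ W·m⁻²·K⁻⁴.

For two infinite grey parallel plates, q = σ(T₁⁴ − T₂⁴)/(1/ε₁ + 1/ε₂ − 1).
T₁⁴ − T₂⁴ = 8.654×10⁹ − 1.270×10⁷ = 8.641×10⁹ K⁴.
1/ε₁ + 1/ε₂ − 1 = 4.000 + 1.235 − 1 = 4.235.
q = 5.67×10⁻⁸ × 8.641×10⁹ / 4.235.

q ≈ 116 W/m²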